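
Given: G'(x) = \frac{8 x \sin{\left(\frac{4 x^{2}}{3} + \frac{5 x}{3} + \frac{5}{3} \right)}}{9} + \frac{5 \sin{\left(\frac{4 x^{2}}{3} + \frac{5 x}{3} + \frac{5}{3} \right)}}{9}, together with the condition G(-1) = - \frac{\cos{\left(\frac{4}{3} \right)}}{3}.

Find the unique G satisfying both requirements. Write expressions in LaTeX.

G(x) = - \frac{\cos{\left(\frac{4 x^{2}}{3} + \frac{5 x}{3} + \frac{5}{3} \right)}}{3}

The substitution u = \frac{4 x^{2}}{3} + \frac{5 x}{3} + \frac{5}{3} works: G'(x) is exactly (dG/du)*(du/dx) for that inner function.
A general antiderivative is - \frac{\cos{\left(\frac{4 x^{2}}{3} + \frac{5 x}{3} + \frac{5}{3} \right)}}{3} + C.
The condition gives C = - \frac{\cos{\left(\frac{4}{3} \right)}}{3} - (- \frac{\cos{\left(\frac{4}{3} \right)}}{3}) = 0.
So G(x) = - \frac{\cos{\left(\frac{4 x^{2}}{3} + \frac{5 x}{3} + \frac{5}{3} \right)}}{3}.
Check: d/dx[- \frac{\cos{\left(\frac{4 x^{2}}{3} + \frac{5 x}{3} + \frac{5}{3} \right)}}{3}] = \frac{8 x \sin{\left(\frac{4 x^{2}}{3} + \frac{5 x}{3} + \frac{5}{3} \right)}}{9} + \frac{5 \sin{\left(\frac{4 x^{2}}{3} + \frac{5 x}{3} + \frac{5}{3} \right)}}{9} = G'(x).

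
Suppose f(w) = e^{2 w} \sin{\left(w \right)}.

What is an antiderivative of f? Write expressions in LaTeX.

For F(w) to be correct the identity F'(w) - f(w) = 0 must hold.
Check: d/dw[\frac{2 e^{2 w} \sin{\left(w \right)}}{5} - \frac{e^{2 w} \cos{\left(w \right)}}{5}] = e^{2 w} \sin{\left(w \right)} = f(w).

An antiderivative is F(w) = \frac{2 e^{2 w} \sin{\left(w \right)}}{5} - \frac{e^{2 w} \cos{\left(w \right)}}{5}.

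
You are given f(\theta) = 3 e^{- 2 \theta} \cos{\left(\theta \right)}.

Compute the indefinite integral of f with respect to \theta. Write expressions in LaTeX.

Check any antiderivative F(\theta) by computing F'(\theta) and comparing it with f(\theta).
Check: d/d\theta[\frac{3 e^{- 2 \theta} \sin{\left(\theta \right)}}{5} - \frac{6 e^{- 2 \theta} \cos{\left(\theta \right)}}{5}] = 3 e^{- 2 \theta} \cos{\left(\theta \right)} = f(\theta).

F(\theta) = \frac{3 e^{- 2 \theta} \sin{\left(\theta \right)}}{5} - \frac{6 e^{- 2 \theta} \cos{\left(\theta \right)}}{5} + C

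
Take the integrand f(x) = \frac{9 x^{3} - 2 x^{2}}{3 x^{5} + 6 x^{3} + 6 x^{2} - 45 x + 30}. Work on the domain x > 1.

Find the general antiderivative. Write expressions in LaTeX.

The denominator factors as 3 \left(x - 1\right)^{2} \left(x + 2\right) \left(x^{2} + 5\right); partial fractions split f into directly integrable pieces: - \frac{5 \left(x - 182\right)}{486 \left(x^{2} + 5\right)} - \frac{80}{243 \left(x + 2\right)} + \frac{55}{162 \left(x - 1\right)} + \frac{7}{54 \left(x - 1\right)^{2}}.
Check: d/dx[\frac{330 x \log{\left(x - 1 \right)} - 320 x \log{\left(x + 2 \right)} - 5 x \log{\left(x^{2} + 5 \right)} + 364 \sqrt{5} x \operatorname{atan}{\left(\frac{\sqrt{5} x}{5} \right)} - 330 \log{\left(x - 1 \right)} + 320 \log{\left(x + 2 \right)} + 5 \log{\left(x^{2} + 5 \right)} - 364 \sqrt{5} \operatorname{atan}{\left(\frac{\sqrt{5} x}{5} \right)} - 126}{972 \left(x - 1\right)}] = \frac{9 x^{3} - 2 x^{2}}{3 x^{5} + 6 x^{3} + 6 x^{2} - 45 x + 30} = f(x).

F(x) = \frac{330 x \log{\left(x - 1 \right)} - 320 x \log{\left(x + 2 \right)} - 5 x \log{\left(x^{2} + 5 \right)} + 364 \sqrt{5} x \operatorname{atan}{\left(\frac{\sqrt{5} x}{5} \right)} - 330 \log{\left(x - 1 \right)} + 320 \log{\left(x + 2 \right)} + 5 \log{\left(x^{2} + 5 \right)} - 364 \sqrt{5} \operatorname{atan}{\left(\frac{\sqrt{5} x}{5} \right)} - 126}{972 \left(x - 1\right)} + C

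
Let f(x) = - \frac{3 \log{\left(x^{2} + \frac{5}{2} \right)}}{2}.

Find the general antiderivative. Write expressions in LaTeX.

Whatever form F(x) takes, F'(x) = f(x) is non-negotiable.
Check: d/dx[\frac{3 \left(- x \log{\left(x^{2} + \frac{5}{2} \right)} + 2 x - \sqrt{10} \operatorname{atan}{\left(\frac{\sqrt{10} x}{5} \right)}\right)}{2}] = - \frac{3 \log{\left(x^{2} + \frac{5}{2} \right)}}{2} = f(x).

F(x) = \frac{3 \left(- x \log{\left(x^{2} + \frac{5}{2} \right)} + 2 x - \sqrt{10} \operatorname{atan}{\left(\frac{\sqrt{10} x}{5} \right)}\right)}{2} + C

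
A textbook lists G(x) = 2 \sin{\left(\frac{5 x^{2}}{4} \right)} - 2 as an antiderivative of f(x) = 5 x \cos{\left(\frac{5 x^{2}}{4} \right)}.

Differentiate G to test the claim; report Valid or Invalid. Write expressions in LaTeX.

d/dx[G] = 5 x \cos{\left(\frac{5 x^{2}}{4} \right)}
This equals f(x) exactly, so the claim holds.

Valid. The derivative of G reproduces f.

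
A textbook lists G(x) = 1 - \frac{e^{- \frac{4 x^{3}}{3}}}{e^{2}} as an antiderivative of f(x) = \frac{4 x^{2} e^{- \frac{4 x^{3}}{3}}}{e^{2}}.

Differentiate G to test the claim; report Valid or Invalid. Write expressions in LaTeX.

Valid. The derivative of G reproduces f.

d/dx[G] = \frac{4 x^{2} e^{- \frac{4 x^{3}}{3}}}{e^{2}}
This equals f(x) exactly, so the claim holds.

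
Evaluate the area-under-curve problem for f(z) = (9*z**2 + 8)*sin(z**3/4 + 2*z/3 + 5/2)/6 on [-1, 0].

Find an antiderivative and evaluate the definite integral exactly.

f matches the chain-rule pattern g'(h)*h' with inner function h(z) = z**3/4 + 2*z/3 + 5/2; substituting u = h(z) collapses the integral.
F(z) = -2*cos(z**3/4 + 2*z/3 + 5/2) is an antiderivative of f.
Check: d/dz[-2*cos(z**3/4 + 2*z/3 + 5/2)] = 3*z**2*sin(z**3/4 + 2*z/3 + 5/2)/2 + 4*sin(z**3/4 + 2*z/3 + 5/2)/3, which equals f(z).
F(0) = -2*cos(5/2); F(-1) = -2*cos(19/12).
Integral = F(0) - F(-1) = 2*cos(19/12) - 2*cos(5/2).

Antiderivative: F(z) = -2*cos(z**3/4 + 2*z/3 + 5/2); value = 2*cos(19/12) - 2*cos(5/2)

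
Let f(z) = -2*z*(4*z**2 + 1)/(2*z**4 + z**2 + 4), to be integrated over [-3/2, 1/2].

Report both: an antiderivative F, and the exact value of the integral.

Antiderivative: F(z) = -log(z**4 + z**2/2 + 2); value = -log(35/16) + log(131/16)

f matches the chain-rule pattern g'(h)*h' with inner function h(z) = z**4 + z**2/2 + 2; substituting u = h(z) collapses the integral.
F(z) = -log(z**4 + z**2/2 + 2) is an antiderivative of f.
Check: d/dz[-log(z**4 + z**2/2 + 2)] = (-8*z**3 - 2*z)/(2*z**4 + z**2 + 4), which equals f(z).
F(1/2) = -log(35/16); F(-3/2) = -log(131/16).
Integral = F(1/2) - F(-3/2) = -log(35/16) + log(131/16).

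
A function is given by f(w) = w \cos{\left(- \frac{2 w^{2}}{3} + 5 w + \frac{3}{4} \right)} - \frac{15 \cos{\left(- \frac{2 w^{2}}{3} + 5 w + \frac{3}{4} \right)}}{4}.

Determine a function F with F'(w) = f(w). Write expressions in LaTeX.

An antiderivative is F(w) = - \frac{3 \sin{\left(- \frac{2 w^{2}}{3} + 5 w + \frac{3}{4} \right)}}{4}.

f matches the chain-rule pattern g'(h)*h' with inner function h(w) = - \frac{2 w^{2}}{3} + 5 w + \frac{3}{4}; substituting u = h(w) collapses the integral.
Check: d/dw[- \frac{3 \sin{\left(- \frac{2 w^{2}}{3} + 5 w + \frac{3}{4} \right)}}{4}] = w \cos{\left(- \frac{2 w^{2}}{3} + 5 w + \frac{3}{4} \right)} - \frac{15 \cos{\left(- \frac{2 w^{2}}{3} + 5 w + \frac{3}{4} \right)}}{4} = f(w).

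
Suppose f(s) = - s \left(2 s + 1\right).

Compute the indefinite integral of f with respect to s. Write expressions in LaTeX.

F(s) = \frac{s^{2} \left(- 4 s - 3\right)}{6} + C

A first test for any F(s): its s-derivative must equal f(s) identically.
Check: d/ds[\frac{s^{2} \left(- 4 s - 3\right)}{6}] = - 2 s^{2} - s, which equals f(s).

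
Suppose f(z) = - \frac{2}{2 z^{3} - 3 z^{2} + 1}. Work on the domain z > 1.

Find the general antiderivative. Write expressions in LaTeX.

Factor the denominator (\left(z - 1\right)^{2} \left(2 z + 1\right)) and decompose: f = - \frac{8}{9 \left(2 z + 1\right)} + \frac{4}{9 \left(z - 1\right)} - \frac{2}{3 \left(z - 1\right)^{2}}; each piece integrates to a log, atan, or power term.
Check: d/dz[\frac{2 \left(2 \left(z - 1\right) \log{\left(z - 1 \right)} - 2 \left(z - 1\right) \log{\left(z + \frac{1}{2} \right)} + 3\right)}{9 \left(z - 1\right)}] = - \frac{2}{2 z^{3} - 3 z^{2} + 1} = f(z).

F(z) = \frac{2 \left(2 \left(z - 1\right) \log{\left(z - 1 \right)} - 2 \left(z - 1\right) \log{\left(z + \frac{1}{2} \right)} + 3\right)}{9 \left(z - 1\right)} + C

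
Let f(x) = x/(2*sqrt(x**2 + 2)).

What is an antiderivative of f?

An antiderivative is F(x) = sqrt(x**2 + 2)/2.

The substitution u = x**2 + 2 works: f is exactly (dF/du)*(du/dx) for that inner function.
Check: d/dx[sqrt(x**2 + 2)/2] = x/(2*sqrt(x**2 + 2)) = f(x).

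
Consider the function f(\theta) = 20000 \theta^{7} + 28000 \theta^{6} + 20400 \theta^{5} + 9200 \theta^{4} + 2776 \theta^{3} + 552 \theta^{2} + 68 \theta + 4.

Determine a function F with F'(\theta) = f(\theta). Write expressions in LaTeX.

f matches the chain-rule pattern g'(h)*h' with inner function h(\theta) = 5 \theta^{2} + 2 \theta + \frac{1}{2}; substituting u = h(\theta) collapses the integral.
Check: d/d\theta[2500 \theta^{8} + 4000 \theta^{7} + 3400 \theta^{6} + 1840 \theta^{5} + 694 \theta^{4} + 184 \theta^{3} + 34 \theta^{2} + 4 \theta] = 20000 \theta^{7} + 28000 \theta^{6} + 20400 \theta^{5} + 9200 \theta^{4} + 2776 \theta^{3} + 552 \theta^{2} + 68 \theta + 4 = f(\theta).

An antiderivative is F(\theta) = 2500 \theta^{8} + 4000 \theta^{7} + 3400 \theta^{6} + 1840 \theta^{5} + 694 \theta^{4} + 184 \theta^{3} + 34 \theta^{2} + 4 \theta.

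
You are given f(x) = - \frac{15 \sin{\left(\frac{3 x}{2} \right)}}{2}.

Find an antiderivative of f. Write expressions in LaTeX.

An antiderivative is F(x) = 5 \cos{\left(\frac{3 x}{2} \right)}.

A candidate is checked by its d/dx: the result must match f(x).
Check: d/dx[5 \cos{\left(\frac{3 x}{2} \right)}] = - \frac{15 \sin{\left(\frac{3 x}{2} \right)}}{2} = f(x).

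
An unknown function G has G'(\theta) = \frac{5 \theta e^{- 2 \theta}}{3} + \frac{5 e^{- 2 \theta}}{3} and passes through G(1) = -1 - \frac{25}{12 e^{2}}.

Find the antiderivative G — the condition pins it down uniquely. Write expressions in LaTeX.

G'(\theta) has the shape u'v + uv' for u = - \frac{5 \theta}{6} - \frac{5}{4} and v = e^{- 2 \theta} — it is the derivative of the product u*v.
A general antiderivative is \frac{\left(- 10 \theta - 15\right) e^{- 2 \theta}}{12} + C.
The condition gives C = -1 - \frac{25}{12 e^{2}} - (- \frac{25}{12 e^{2}}) = -1.
So G(\theta) = \frac{\left(- 10 \theta - 15\right) e^{- 2 \theta}}{12} - 1.
Check: d/d\theta[\frac{\left(- 10 \theta - 15\right) e^{- 2 \theta}}{12} - 1] = \frac{\left(5 \theta + 5\right) e^{- 2 \theta}}{3}, which equals G'(\theta).

G(\theta) = \frac{\left(- 10 \theta - 15\right) e^{- 2 \theta}}{12} - 1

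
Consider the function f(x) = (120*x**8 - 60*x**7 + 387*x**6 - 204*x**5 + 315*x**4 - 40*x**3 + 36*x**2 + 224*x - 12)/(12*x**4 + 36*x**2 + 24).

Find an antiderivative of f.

An antiderivative is F(x) = (24*x**5 - 15*x**4 + 9*x**3 - 12*x**2 - 6*x + 16*log(x**2 + 2) + 60*log(2*x**2 + 2) + 18)/12.

For F(x) to be correct the identity F'(x) - f(x) = 0 must hold.
Check: d/dx[(24*x**5 - 15*x**4 + 9*x**3 - 12*x**2 - 6*x + 16*log(x**2 + 2) + 60*log(2*x**2 + 2) + 18)/12] = (120*x**8 - 60*x**7 + 387*x**6 - 204*x**5 + 315*x**4 - 40*x**3 + 36*x**2 + 224*x - 12)/(12*x**4 + 36*x**2 + 24) = f(x).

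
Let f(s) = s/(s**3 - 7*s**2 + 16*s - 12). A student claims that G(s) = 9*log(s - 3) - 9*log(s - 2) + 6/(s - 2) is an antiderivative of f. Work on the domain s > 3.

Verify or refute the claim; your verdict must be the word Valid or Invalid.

d/ds[G] = 3*s/(s**3 - 7*s**2 + 16*s - 12)
d/ds[G] - f(s) = 2*s/(s**3 - 7*s**2 + 16*s - 12) != 0.

Invalid: d/ds[G] - f = 2*s/(s**3 - 7*s**2 + 16*s - 12), which is not 0.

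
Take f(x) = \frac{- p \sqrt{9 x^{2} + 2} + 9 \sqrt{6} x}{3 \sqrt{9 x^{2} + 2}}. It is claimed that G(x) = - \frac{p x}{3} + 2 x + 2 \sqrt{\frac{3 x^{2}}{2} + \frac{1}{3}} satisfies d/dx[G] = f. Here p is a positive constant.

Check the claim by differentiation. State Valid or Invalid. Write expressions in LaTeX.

Invalid: d/dx[G] - f = 2, which is not 0.

d/dx[G] = \frac{- p \sqrt{9 x^{2} + 2} + 9 \sqrt{6} x + 6 \sqrt{9 x^{2} + 2}}{3 \sqrt{9 x^{2} + 2}}
d/dx[G] - f(x) = 2 != 0.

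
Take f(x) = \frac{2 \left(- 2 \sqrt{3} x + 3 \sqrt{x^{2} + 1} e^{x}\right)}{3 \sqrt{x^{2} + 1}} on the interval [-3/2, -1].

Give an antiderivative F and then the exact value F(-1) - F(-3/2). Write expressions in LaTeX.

Antiderivative: F(x) = \frac{2 \left(- 2 \sqrt{3} \sqrt{x^{2} + 1} + 3 e^{x}\right)}{3}; value = - \frac{4 \sqrt{6}}{3} - \frac{2}{e^{\frac{3}{2}}} + \frac{2}{e} + \frac{2 \sqrt{39}}{3}

Whatever form F(x) takes, F'(x) = f(x) is non-negotiable.
F(x) = \frac{2 \left(- 2 \sqrt{3} \sqrt{x^{2} + 1} + 3 e^{x}\right)}{3} is an antiderivative of f.
Check: d/dx[\frac{2 \left(- 2 \sqrt{3} \sqrt{x^{2} + 1} + 3 e^{x}\right)}{3}] = \frac{- 4 \sqrt{3} x + 6 \sqrt{x^{2} + 1} e^{x}}{3 \sqrt{x^{2} + 1}}, which equals f(x).
F(-1) = - \frac{4 \sqrt{6}}{3} + \frac{2}{e}; F(-3/2) = - \frac{2 \sqrt{39}}{3} + \frac{2}{e^{\frac{3}{2}}}.
Integral = F(-1) - F(-3/2) = - \frac{4 \sqrt{6}}{3} - \frac{2}{e^{\frac{3}{2}}} + \frac{2}{e} + \frac{2 \sqrt{39}}{3}.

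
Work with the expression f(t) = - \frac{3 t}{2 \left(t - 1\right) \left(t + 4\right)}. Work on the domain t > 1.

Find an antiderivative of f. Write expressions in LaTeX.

An antiderivative is F(t) = - \frac{3 \log{\left(t - 1 \right)}}{10} - \frac{6 \log{\left(t + 4 \right)}}{5}.

Factor the denominator (2 \left(t - 1\right) \left(t + 4\right)) and decompose: f = - \frac{6}{5 \left(t + 4\right)} - \frac{3}{10 \left(t - 1\right)}; each piece integrates to a log, atan, or power term.
Check: d/dt[- \frac{3 \log{\left(t - 1 \right)}}{10} - \frac{6 \log{\left(t + 4 \right)}}{5}] = - \frac{3 t}{2 t^{2} + 6 t - 8}, which equals f(t).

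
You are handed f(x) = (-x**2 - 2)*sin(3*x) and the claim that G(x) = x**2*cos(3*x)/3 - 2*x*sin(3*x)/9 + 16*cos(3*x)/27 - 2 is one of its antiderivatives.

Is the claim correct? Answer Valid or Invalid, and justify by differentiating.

Valid. The derivative of G reproduces f.

d/dx[G] = -x**2*sin(3*x) - 2*sin(3*x)
This equals f(x) exactly, so the claim holds.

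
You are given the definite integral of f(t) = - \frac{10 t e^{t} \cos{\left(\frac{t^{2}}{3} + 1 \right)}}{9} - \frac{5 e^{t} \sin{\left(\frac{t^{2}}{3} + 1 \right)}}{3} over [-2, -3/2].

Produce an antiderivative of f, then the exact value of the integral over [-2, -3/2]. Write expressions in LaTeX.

f has the shape u'v + uv' for u = - \frac{5 e^{t}}{3} and v = \sin{\left(\frac{t^{2}}{3} + 1 \right)} — it is the derivative of the product u*v.
F(t) = - \frac{5 e^{t} \sin{\left(\frac{t^{2}}{3} + 1 \right)}}{3} is an antiderivative of f.
Check: d/dt[- \frac{5 e^{t} \sin{\left(\frac{t^{2}}{3} + 1 \right)}}{3}] = - \frac{10 t e^{t} \cos{\left(\frac{t^{2}}{3} + 1 \right)}}{9} - \frac{5 e^{t} \sin{\left(\frac{t^{2}}{3} + 1 \right)}}{3} = f(t).
F(-3/2) = - \frac{5 \sin{\left(\frac{7}{4} \right)}}{3 e^{\frac{3}{2}}}; F(-2) = - \frac{5 \sin{\left(\frac{7}{3} \right)}}{3 e^{2}}.
Integral = F(-3/2) - F(-2) = - \frac{5 \sin{\left(\frac{7}{4} \right)}}{3 e^{\frac{3}{2}}} + \frac{5 \sin{\left(\frac{7}{3} \right)}}{3 e^{2}}.

Antiderivative: F(t) = - \frac{5 e^{t} \sin{\left(\frac{t^{2}}{3} + 1 \right)}}{3}; value = - \frac{5 \sin{\left(\frac{7}{4} \right)}}{3 e^{\frac{3}{2}}} + \frac{5 \sin{\left(\frac{7}{3} \right)}}{3 e^{2}}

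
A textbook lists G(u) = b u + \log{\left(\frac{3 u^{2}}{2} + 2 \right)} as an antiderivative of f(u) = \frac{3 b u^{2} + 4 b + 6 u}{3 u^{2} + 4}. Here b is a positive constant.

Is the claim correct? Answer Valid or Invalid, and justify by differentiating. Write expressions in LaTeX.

d/du[G] = \frac{3 b u^{2} + 4 b + 6 u}{3 u^{2} + 4}
This equals f(u) exactly, so the claim holds.

Valid - differentiating G returns exactly f.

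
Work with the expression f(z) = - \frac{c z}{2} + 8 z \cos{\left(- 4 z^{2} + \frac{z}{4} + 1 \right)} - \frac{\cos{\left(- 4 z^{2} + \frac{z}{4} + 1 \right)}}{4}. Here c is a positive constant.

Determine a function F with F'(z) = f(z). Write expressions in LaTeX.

An antiderivative is F(z) = - \frac{c z^{2}}{4} - \sin{\left(- 4 z^{2} + \frac{z}{4} + 1 \right)}.

The integrand splits into summands that can be handled one at a time.
Check: d/dz[- \frac{c z^{2}}{4} - \sin{\left(- 4 z^{2} + \frac{z}{4} + 1 \right)}] = - \frac{c z}{2} + 8 z \cos{\left(- 4 z^{2} + \frac{z}{4} + 1 \right)} - \frac{\cos{\left(- 4 z^{2} + \frac{z}{4} + 1 \right)}}{4} = f(z).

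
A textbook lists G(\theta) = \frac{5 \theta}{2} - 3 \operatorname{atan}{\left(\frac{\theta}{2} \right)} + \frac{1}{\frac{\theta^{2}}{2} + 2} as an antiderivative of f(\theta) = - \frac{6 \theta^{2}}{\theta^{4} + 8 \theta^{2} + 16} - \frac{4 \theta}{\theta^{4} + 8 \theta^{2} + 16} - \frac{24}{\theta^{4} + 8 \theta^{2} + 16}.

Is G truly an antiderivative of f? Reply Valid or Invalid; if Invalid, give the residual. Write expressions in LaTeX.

Invalid: d/d\theta[G] - f = \frac{5}{2}, which is not 0.

d/d\theta[G] = \frac{5 \theta^{4} + 28 \theta^{2} - 8 \theta + 32}{2 \theta^{4} + 16 \theta^{2} + 32}
d/d\theta[G] - f(\theta) = \frac{5}{2} != 0.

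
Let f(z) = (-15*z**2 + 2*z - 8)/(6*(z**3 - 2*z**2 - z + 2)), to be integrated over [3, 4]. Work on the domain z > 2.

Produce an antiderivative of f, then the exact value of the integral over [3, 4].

Antiderivative: F(z) = (-128*log(z - 2) + 63*log(z - 1) - 25*log(z + 1))/36; value = -191*log(2)/36 - 25*log(5)/36 + 25*log(4)/36 + 7*log(3)/4

Factor the denominator (6*(z - 2)*(z - 1)*(z + 1)) and decompose: f = -25/(36*(z + 1)) + 7/(4*(z - 1)) - 32/(9*(z - 2)); each piece integrates to a log, atan, or power term.
F(z) = (-128*log(z - 2) + 63*log(z - 1) - 25*log(z + 1))/36 is an antiderivative of f.
Check: d/dz[(-128*log(z - 2) + 63*log(z - 1) - 25*log(z + 1))/36] = (-15*z**2 + 2*z - 8)/(6*z**3 - 12*z**2 - 6*z + 12), which equals f(z).
F(4) = -32*log(2)/9 - 25*log(5)/36 + 7*log(3)/4; F(3) = -25*log(4)/36 + 7*log(2)/4.
Integral = F(4) - F(3) = -191*log(2)/36 - 25*log(5)/36 + 25*log(4)/36 + 7*log(3)/4.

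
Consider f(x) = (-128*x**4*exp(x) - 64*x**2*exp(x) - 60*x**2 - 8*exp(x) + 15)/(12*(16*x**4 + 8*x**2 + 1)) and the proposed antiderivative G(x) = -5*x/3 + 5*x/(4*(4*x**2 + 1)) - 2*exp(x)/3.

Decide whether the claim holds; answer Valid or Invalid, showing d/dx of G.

Invalid: d/dx[G] - f = -5/3, which is not 0.

d/dx[G] = (-128*x**4*exp(x) - 320*x**4 - 64*x**2*exp(x) - 220*x**2 - 8*exp(x) - 5)/(192*x**4 + 96*x**2 + 12)
d/dx[G] - f(x) = -5/3 != 0.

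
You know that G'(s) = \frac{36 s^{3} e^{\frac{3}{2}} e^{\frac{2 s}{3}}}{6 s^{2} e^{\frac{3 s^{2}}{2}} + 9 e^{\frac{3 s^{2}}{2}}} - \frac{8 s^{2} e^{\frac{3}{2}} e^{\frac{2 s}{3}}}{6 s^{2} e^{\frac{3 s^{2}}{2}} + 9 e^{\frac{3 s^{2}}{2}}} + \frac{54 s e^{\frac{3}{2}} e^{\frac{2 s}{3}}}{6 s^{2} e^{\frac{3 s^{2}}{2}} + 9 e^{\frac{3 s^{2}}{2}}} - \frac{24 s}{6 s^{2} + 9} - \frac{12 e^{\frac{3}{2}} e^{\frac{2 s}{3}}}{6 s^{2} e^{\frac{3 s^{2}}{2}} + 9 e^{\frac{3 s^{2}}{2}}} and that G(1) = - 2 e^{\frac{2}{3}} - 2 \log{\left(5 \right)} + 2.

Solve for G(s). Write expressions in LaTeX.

The integrand splits into summands that can be handled one at a time.
A general antiderivative is - 2 e^{- \frac{3 s^{2}}{2} + \frac{2 s}{3} + \frac{3}{2}} - 2 \log{\left(2 s^{2} + 3 \right)} + C.
The condition gives C = - 2 e^{\frac{2}{3}} - 2 \log{\left(5 \right)} + 2 - (- 2 e^{\frac{2}{3}} - 2 \log{\left(5 \right)}) = 2.
So G(s) = - 2 e^{\frac{3}{2}} e^{\frac{2 s}{3}} e^{- \frac{3 s^{2}}{2}} - 2 \log{\left(2 s^{2} + 3 \right)} + 2.
Check: d/ds[- 2 e^{\frac{3}{2}} e^{\frac{2 s}{3}} e^{- \frac{3 s^{2}}{2}} - 2 \log{\left(2 s^{2} + 3 \right)} + 2] = \frac{36 s^{3} e^{\frac{3}{2}} e^{\frac{2 s}{3}} - 8 s^{2} e^{\frac{3}{2}} e^{\frac{2 s}{3}} + 54 s e^{\frac{3}{2}} e^{\frac{2 s}{3}} - 24 s e^{\frac{3 s^{2}}{2}} - 12 e^{\frac{3}{2}} e^{\frac{2 s}{3}}}{6 s^{2} e^{\frac{3 s^{2}}{2}} + 9 e^{\frac{3 s^{2}}{2}}}, which equals G'(s).

G(s) = - 2 e^{\frac{3}{2}} e^{\frac{2 s}{3}} e^{- \frac{3 s^{2}}{2}} - 2 \log{\left(2 s^{2} + 3 \right)} + 2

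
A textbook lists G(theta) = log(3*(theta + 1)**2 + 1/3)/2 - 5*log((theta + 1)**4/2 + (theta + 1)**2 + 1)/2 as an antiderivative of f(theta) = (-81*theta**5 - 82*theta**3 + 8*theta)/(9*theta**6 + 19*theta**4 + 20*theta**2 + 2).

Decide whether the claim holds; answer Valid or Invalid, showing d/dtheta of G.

Invalid: d/dtheta[G] - f = (729*theta**10 + 3645*theta**9 + 7965*theta**8 + 9990*theta**7 + 4771*theta**6 - 5343*theta**5 - 12983*theta**4 - 12696*theta**3 - 6572*theta**2 - 1686*theta - 310)/(81*theta**12 + 486*theta**11 + 1557*theta**10 + 3330*theta**9 + 5527*theta**8 + 7474*theta**7 + 8659*theta**6 + 8458*theta**5 + 6638*theta**4 + 3912*theta**3 + 1538*theta**2 + 340*theta + 100), which is not 0.

d/dtheta[G] = (-81*theta**5 - 405*theta**4 - 892*theta**3 - 1056*theta**2 - 643*theta - 155)/(9*theta**6 + 54*theta**5 + 154*theta**4 + 256*theta**3 + 269*theta**2 + 170*theta + 50)
d/dtheta[G] - f(theta) = (729*theta**10 + 3645*theta**9 + 7965*theta**8 + 9990*theta**7 + 4771*theta**6 - 5343*theta**5 - 12983*theta**4 - 12696*theta**3 - 6572*theta**2 - 1686*theta - 310)/(81*theta**12 + 486*theta**11 + 1557*theta**10 + 3330*theta**9 + 5527*theta**8 + 7474*theta**7 + 8659*theta**6 + 8458*theta**5 + 6638*theta**4 + 3912*theta**3 + 1538*theta**2 + 340*theta + 100) != 0.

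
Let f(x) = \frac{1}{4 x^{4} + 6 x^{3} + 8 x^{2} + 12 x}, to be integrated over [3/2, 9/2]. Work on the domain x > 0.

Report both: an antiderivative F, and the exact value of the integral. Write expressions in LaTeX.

Factor the denominator (2 x \left(2 x + 3\right) \left(x^{2} + 2\right)) and decompose: f = - \frac{3 x + 4}{68 \left(x^{2} + 2\right)} - \frac{4}{51 \left(2 x + 3\right)} + \frac{1}{12 x}; each piece integrates to a log, atan, or power term.
F(x) = \frac{\log{\left(x \right)}}{12} - \frac{2 \log{\left(x + \frac{3}{2} \right)}}{51} - \frac{3 \log{\left(x^{2} + 2 \right)}}{136} - \frac{\sqrt{2} \operatorname{atan}{\left(\frac{\sqrt{2} x}{2} \right)}}{34} is an antiderivative of f.
Check: d/dx[\frac{\log{\left(x \right)}}{12} - \frac{2 \log{\left(x + \frac{3}{2} \right)}}{51} - \frac{3 \log{\left(x^{2} + 2 \right)}}{136} - \frac{\sqrt{2} \operatorname{atan}{\left(\frac{\sqrt{2} x}{2} \right)}}{34}] = \frac{1}{4 x^{4} + 6 x^{3} + 8 x^{2} + 12 x} = f(x).
F(9/2) = - \frac{2 \log{\left(6 \right)}}{51} - \frac{3 \log{\left(\frac{89}{4} \right)}}{136} - \frac{\sqrt{2} \operatorname{atan}{\left(\frac{9 \sqrt{2}}{4} \right)}}{34} + \frac{\log{\left(\frac{9}{2} \right)}}{12}; F(3/2) = - \frac{2 \log{\left(3 \right)}}{51} - \frac{\sqrt{2} \operatorname{atan}{\left(\frac{3 \sqrt{2}}{4} \right)}}{34} - \frac{3 \log{\left(\frac{17}{4} \right)}}{136} + \frac{\log{\left(\frac{3}{2} \right)}}{12}.
Integral = F(9/2) - F(3/2) = - \frac{2 \log{\left(6 \right)}}{51} - \frac{3 \log{\left(\frac{89}{4} \right)}}{136} - \frac{\sqrt{2} \operatorname{atan}{\left(\frac{9 \sqrt{2}}{4} \right)}}{34} - \frac{\log{\left(\frac{3}{2} \right)}}{12} + \frac{3 \log{\left(\frac{17}{4} \right)}}{136} + \frac{\sqrt{2} \operatorname{atan}{\left(\frac{3 \sqrt{2}}{4} \right)}}{34} + \frac{2 \log{\left(3 \right)}}{51} + \frac{\log{\left(\frac{9}{2} \right)}}{12}.

Antiderivative: F(x) = \frac{\log{\left(x \right)}}{12} - \frac{2 \log{\left(x + \frac{3}{2} \right)}}{51} - \frac{3 \log{\left(x^{2} + 2 \right)}}{136} - \frac{\sqrt{2} \operatorname{atan}{\left(\frac{\sqrt{2} x}{2} \right)}}{34}; value = - \frac{2 \log{\left(6 \right)}}{51} - \frac{3 \log{\left(\frac{89}{4} \right)}}{136} - \frac{\sqrt{2} \operatorname{atan}{\left(\frac{9 \sqrt{2}}{4} \right)}}{34} - \frac{\log{\left(\frac{3}{2} \right)}}{12} + \frac{3 \log{\left(\frac{17}{4} \right)}}{136} + \frac{\sqrt{2} \operatorname{atan}{\left(\frac{3 \sqrt{2}}{4} \right)}}{34} + \frac{2 \log{\left(3 \right)}}{51} + \frac{\log{\left(\frac{9}{2} \right)}}{12}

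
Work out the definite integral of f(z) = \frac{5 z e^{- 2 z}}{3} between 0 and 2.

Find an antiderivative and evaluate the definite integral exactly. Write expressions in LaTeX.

Antiderivative: F(z) = - \frac{5 z e^{- 2 z}}{6} - \frac{5 e^{- 2 z}}{12}; value = \frac{5}{12} - \frac{25}{12 e^{4}}

f has the shape u'v + uv' for u = - \frac{5 z}{6} - \frac{5}{12} and v = e^{- 2 z} — it is the derivative of the product u*v.
F(z) = - \frac{5 z e^{- 2 z}}{6} - \frac{5 e^{- 2 z}}{12} is an antiderivative of f.
Check: d/dz[- \frac{5 z e^{- 2 z}}{6} - \frac{5 e^{- 2 z}}{12}] = \frac{5 z e^{- 2 z}}{3} = f(z).
F(2) = - \frac{25}{12 e^{4}}; F(0) = - \frac{5}{12}.
Integral = F(2) - F(0) = \frac{5}{12} - \frac{25}{12 e^{4}}.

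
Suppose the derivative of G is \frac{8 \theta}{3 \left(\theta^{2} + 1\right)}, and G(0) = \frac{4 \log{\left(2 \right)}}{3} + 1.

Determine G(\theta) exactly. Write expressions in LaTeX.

G(\theta) = \frac{4 \log{\left(2 \theta^{2} + 2 \right)}}{3} + 1

G'(\theta) matches the chain-rule pattern g'(h)*h' with inner function h(\theta) = 2 \theta^{2} + 2; substituting u = h(\theta) collapses the integral.
A general antiderivative is \frac{4 \log{\left(2 \theta^{2} + 2 \right)}}{3} + C.
The condition gives C = \frac{4 \log{\left(2 \right)}}{3} + 1 - (\frac{4 \log{\left(2 \right)}}{3}) = 1.
So G(\theta) = \frac{4 \log{\left(2 \theta^{2} + 2 \right)}}{3} + 1.
Check: d/d\theta[\frac{4 \log{\left(2 \theta^{2} + 2 \right)}}{3} + 1] = \frac{8 \theta}{3 \theta^{2} + 3}, which equals G'(\theta).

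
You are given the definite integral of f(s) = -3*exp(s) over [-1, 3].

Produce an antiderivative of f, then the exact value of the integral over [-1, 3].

Recover f(s) by differentiating a candidate F(s); any mismatch rules it out.
F(s) = -3*exp(s) is an antiderivative of f.
Check: d/ds[-3*exp(s)] = -3*exp(s) = f(s).
F(3) = -3*exp(3); F(-1) = -3*exp(-1).
Integral = F(3) - F(-1) = -3*exp(3) + 3*exp(-1).

Antiderivative: F(s) = -3*exp(s); value = -3*exp(3) + 3*exp(-1)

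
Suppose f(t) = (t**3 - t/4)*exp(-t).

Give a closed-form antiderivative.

An antiderivative is F(t) = (-4*t**3 - 12*t**2 - 23*t - 23)*exp(-t)/4.

f has the shape u'v + uv' for u = -t**3 - 3*t**2 - 23*t/4 - 23/4 and v = exp(-t) — it is the derivative of the product u*v.
Check: d/dt[(-4*t**3 - 12*t**2 - 23*t - 23)*exp(-t)/4] = (4*t**3 - t)*exp(-t)/4, which equals f(t).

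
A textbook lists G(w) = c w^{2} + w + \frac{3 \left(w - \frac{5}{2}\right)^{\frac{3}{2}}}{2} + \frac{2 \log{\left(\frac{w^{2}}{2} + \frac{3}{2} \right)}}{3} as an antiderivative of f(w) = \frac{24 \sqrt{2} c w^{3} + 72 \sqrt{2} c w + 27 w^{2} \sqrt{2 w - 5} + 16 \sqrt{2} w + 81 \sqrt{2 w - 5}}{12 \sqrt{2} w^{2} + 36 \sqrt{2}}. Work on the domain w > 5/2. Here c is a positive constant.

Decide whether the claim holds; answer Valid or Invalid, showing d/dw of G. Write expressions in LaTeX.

d/dw[G] = \frac{24 \sqrt{2} c w^{3} + 72 \sqrt{2} c w + 27 w^{2} \sqrt{2 w - 5} + 12 \sqrt{2} w^{2} + 16 \sqrt{2} w + 81 \sqrt{2 w - 5} + 36 \sqrt{2}}{12 \sqrt{2} w^{2} + 36 \sqrt{2}}
d/dw[G] - f(w) = 1 != 0.

Invalid: d/dw[G] - f = 1, which is not 0.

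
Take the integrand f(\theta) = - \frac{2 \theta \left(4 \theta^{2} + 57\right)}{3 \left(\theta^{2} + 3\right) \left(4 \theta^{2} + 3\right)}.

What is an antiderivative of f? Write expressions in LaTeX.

An antiderivative is F(\theta) = \frac{5 \log{\left(\theta^{2} + 3 \right)}}{3} - 2 \log{\left(4 \theta^{2} + 3 \right)}.

Any candidate F(\theta) must reproduce f(\theta) exactly when differentiated.
Check: d/d\theta[\frac{5 \log{\left(\theta^{2} + 3 \right)}}{3} - 2 \log{\left(4 \theta^{2} + 3 \right)}] = \frac{- 8 \theta^{3} - 114 \theta}{12 \theta^{4} + 45 \theta^{2} + 27}, which equals f(\theta).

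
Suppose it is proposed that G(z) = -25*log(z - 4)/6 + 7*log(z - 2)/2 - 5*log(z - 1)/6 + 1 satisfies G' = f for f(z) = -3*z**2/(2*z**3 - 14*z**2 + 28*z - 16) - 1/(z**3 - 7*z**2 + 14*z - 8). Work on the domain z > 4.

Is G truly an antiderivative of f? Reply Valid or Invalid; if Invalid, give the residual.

d/dz[G] = (-3*z**2 - 2)/(2*z**3 - 14*z**2 + 28*z - 16)
This equals f(z) exactly, so the claim holds.

Valid. The derivative of G reproduces f.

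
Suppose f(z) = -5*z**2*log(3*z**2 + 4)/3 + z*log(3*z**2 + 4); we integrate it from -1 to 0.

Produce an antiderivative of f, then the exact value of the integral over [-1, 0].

Antiderivative: F(z) = -5*z**3*log(3*z**2 + 4)/9 + 10*z**3/27 + z**2*log(3*z**2 + 4)/2 - z**2/2 - 40*z/27 + 2*log(z**2 + 4/3)/3 + 80*sqrt(3)*atan(sqrt(3)*z/2)/81; value = -19*log(7)/18 - 11/18 - 2*log(7/3)/3 + 2*log(4/3)/3 + 80*sqrt(3)*atan(sqrt(3)/2)/81

The integrand splits into summands that can be handled one at a time.
F(z) = -5*z**3*log(3*z**2 + 4)/9 + 10*z**3/27 + z**2*log(3*z**2 + 4)/2 - z**2/2 - 40*z/27 + 2*log(z**2 + 4/3)/3 + 80*sqrt(3)*atan(sqrt(3)*z/2)/81 is an antiderivative of f.
Check: d/dz[-5*z**3*log(3*z**2 + 4)/9 + 10*z**3/27 + z**2*log(3*z**2 + 4)/2 - z**2/2 - 40*z/27 + 2*log(z**2 + 4/3)/3 + 80*sqrt(3)*atan(sqrt(3)*z/2)/81] = -5*z**2*log(3*z**2 + 4)/3 + z*log(3*z**2 + 4) = f(z).
F(0) = 2*log(4/3)/3; F(-1) = -80*sqrt(3)*atan(sqrt(3)/2)/81 + 2*log(7/3)/3 + 11/18 + 19*log(7)/18.
Integral = F(0) - F(-1) = -19*log(7)/18 - 11/18 - 2*log(7/3)/3 + 2*log(4/3)/3 + 80*sqrt(3)*atan(sqrt(3)/2)/81.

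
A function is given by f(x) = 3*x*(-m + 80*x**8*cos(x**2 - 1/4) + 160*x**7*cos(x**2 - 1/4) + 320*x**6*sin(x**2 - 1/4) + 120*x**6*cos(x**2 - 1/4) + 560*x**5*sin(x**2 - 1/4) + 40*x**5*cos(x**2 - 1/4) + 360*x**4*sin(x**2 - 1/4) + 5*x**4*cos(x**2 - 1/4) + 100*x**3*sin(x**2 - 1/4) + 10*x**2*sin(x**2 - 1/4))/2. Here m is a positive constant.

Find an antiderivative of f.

Since d/dx undoes antidifferentiation here, F'(x) = f(x) is required of F(x).
Check: d/dx[-3*m*x**2/4 + 60*x**8*sin(x**2 - 1/4) + 120*x**7*sin(x**2 - 1/4) + 90*x**6*sin(x**2 - 1/4) + 30*x**5*sin(x**2 - 1/4) + 15*x**4*sin(x**2 - 1/4)/4] = -3*m*x/2 + 120*x**9*cos(x**2 - 1/4) + 240*x**8*cos(x**2 - 1/4) + 480*x**7*sin(x**2 - 1/4) + 180*x**7*cos(x**2 - 1/4) + 840*x**6*sin(x**2 - 1/4) + 60*x**6*cos(x**2 - 1/4) + 540*x**5*sin(x**2 - 1/4) + 15*x**5*cos(x**2 - 1/4)/2 + 150*x**4*sin(x**2 - 1/4) + 15*x**3*sin(x**2 - 1/4), which equals f(x).

An antiderivative is F(x) = -3*m*x**2/4 + 60*x**8*sin(x**2 - 1/4) + 120*x**7*sin(x**2 - 1/4) + 90*x**6*sin(x**2 - 1/4) + 30*x**5*sin(x**2 - 1/4) + 15*x**4*sin(x**2 - 1/4)/4.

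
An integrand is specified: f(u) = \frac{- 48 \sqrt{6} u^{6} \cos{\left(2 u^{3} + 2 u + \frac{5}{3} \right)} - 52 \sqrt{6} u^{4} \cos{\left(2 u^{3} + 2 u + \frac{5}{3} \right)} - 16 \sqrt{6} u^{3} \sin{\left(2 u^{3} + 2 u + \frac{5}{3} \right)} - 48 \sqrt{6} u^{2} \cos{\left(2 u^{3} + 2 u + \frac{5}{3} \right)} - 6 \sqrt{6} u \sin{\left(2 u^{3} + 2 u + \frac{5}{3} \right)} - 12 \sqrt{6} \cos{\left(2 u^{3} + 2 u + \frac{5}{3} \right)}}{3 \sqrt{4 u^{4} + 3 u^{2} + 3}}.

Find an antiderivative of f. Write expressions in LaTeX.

Recognize the product-rule pattern: f = v'r + vr' with v = - 4 \sqrt{\frac{2 u^{4}}{3} + \frac{u^{2}}{2} + \frac{1}{2}}, r = \sin{\left(2 u^{3} + 2 u + \frac{5}{3} \right)}, so integration by parts undoes it.
Check: d/du[- 4 \sqrt{\frac{2 u^{4}}{3} + \frac{u^{2}}{2} + \frac{1}{2}} \sin{\left(2 u^{3} + 2 u + \frac{5}{3} \right)}] = \frac{- 48 \sqrt{6} u^{6} \cos{\left(2 u^{3} + 2 u + \frac{5}{3} \right)} - 52 \sqrt{6} u^{4} \cos{\left(2 u^{3} + 2 u + \frac{5}{3} \right)} - 16 \sqrt{6} u^{3} \sin{\left(2 u^{3} + 2 u + \frac{5}{3} \right)} - 48 \sqrt{6} u^{2} \cos{\left(2 u^{3} + 2 u + \frac{5}{3} \right)} - 6 \sqrt{6} u \sin{\left(2 u^{3} + 2 u + \frac{5}{3} \right)} - 12 \sqrt{6} \cos{\left(2 u^{3} + 2 u + \frac{5}{3} \right)}}{3 \sqrt{4 u^{4} + 3 u^{2} + 3}} = f(u).

An antiderivative is F(u) = - 4 \sqrt{\frac{2 u^{4}}{3} + \frac{u^{2}}{2} + \frac{1}{2}} \sin{\left(2 u^{3} + 2 u + \frac{5}{3} \right)}.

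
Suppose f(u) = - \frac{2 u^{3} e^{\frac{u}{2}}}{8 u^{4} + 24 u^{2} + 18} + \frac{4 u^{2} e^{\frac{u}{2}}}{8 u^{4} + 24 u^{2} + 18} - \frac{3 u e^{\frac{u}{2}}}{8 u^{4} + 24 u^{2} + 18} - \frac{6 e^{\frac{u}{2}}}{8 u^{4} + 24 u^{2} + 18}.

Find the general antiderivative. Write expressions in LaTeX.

Integrate term by term and add the pieces.
Check: d/du[- \frac{u e^{\frac{u}{2}}}{2 u^{2} + 3}] = \frac{- 2 u^{3} e^{\frac{u}{2}} + 4 u^{2} e^{\frac{u}{2}} - 3 u e^{\frac{u}{2}} - 6 e^{\frac{u}{2}}}{8 u^{4} + 24 u^{2} + 18}, which equals f(u).

F(u) = - \frac{u e^{\frac{u}{2}}}{2 u^{2} + 3} + C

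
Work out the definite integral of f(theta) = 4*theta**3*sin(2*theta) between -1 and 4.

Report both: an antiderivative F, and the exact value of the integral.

Recover f(theta) by differentiating a candidate F(theta); any mismatch rules it out.
F(theta) = (-4*theta**3*cos(2*theta) + 6*theta**2*sin(2*theta) + 6*theta*cos(2*theta) - 3*sin(2*theta))/2 is an antiderivative of f.
Check: d/dtheta[(-4*theta**3*cos(2*theta) + 6*theta**2*sin(2*theta) + 6*theta*cos(2*theta) - 3*sin(2*theta))/2] = 4*theta**3*sin(2*theta) = f(theta).
F(4) = -116*cos(8) + 93*sin(8)/2; F(-1) = -3*sin(2)/2 - cos(2).
Integral = F(4) - F(-1) = cos(2) + 3*sin(2)/2 - 116*cos(8) + 93*sin(8)/2.

Antiderivative: F(theta) = (-4*theta**3*cos(2*theta) + 6*theta**2*sin(2*theta) + 6*theta*cos(2*theta) - 3*sin(2*theta))/2; value = cos(2) + 3*sin(2)/2 - 116*cos(8) + 93*sin(8)/2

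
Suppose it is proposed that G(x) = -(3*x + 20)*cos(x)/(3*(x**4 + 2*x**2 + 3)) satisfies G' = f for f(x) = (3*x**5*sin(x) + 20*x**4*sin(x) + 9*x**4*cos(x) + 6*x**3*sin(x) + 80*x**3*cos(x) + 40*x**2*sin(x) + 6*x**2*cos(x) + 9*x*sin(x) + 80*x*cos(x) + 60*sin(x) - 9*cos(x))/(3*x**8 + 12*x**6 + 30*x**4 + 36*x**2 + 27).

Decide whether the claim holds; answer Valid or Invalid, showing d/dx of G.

d/dx[G] = (3*x**5*sin(x) + 20*x**4*sin(x) + 9*x**4*cos(x) + 6*x**3*sin(x) + 80*x**3*cos(x) + 40*x**2*sin(x) + 6*x**2*cos(x) + 9*x*sin(x) + 80*x*cos(x) + 60*sin(x) - 9*cos(x))/(3*x**8 + 12*x**6 + 30*x**4 + 36*x**2 + 27)
This equals f(x) exactly, so the claim holds.

Valid - the claim checks out under differentiation.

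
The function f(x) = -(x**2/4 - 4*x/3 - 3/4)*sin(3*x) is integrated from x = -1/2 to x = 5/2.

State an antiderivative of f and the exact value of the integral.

Antiderivative: F(x) = x**2*cos(3*x)/12 - x*sin(3*x)/18 - 4*x*cos(3*x)/9 + 4*sin(3*x)/27 - 29*cos(3*x)/108; value = -371*cos(15/2)/432 + 11*cos(3/2)/432 + sin(15/2)/108 + 19*sin(3/2)/108

Recover f(x) by differentiating a candidate F(x); any mismatch rules it out.
F(x) = x**2*cos(3*x)/12 - x*sin(3*x)/18 - 4*x*cos(3*x)/9 + 4*sin(3*x)/27 - 29*cos(3*x)/108 is an antiderivative of f.
Check: d/dx[x**2*cos(3*x)/12 - x*sin(3*x)/18 - 4*x*cos(3*x)/9 + 4*sin(3*x)/27 - 29*cos(3*x)/108] = -x**2*sin(3*x)/4 + 4*x*sin(3*x)/3 + 3*sin(3*x)/4, which equals f(x).
F(5/2) = -371*cos(15/2)/432 + sin(15/2)/108; F(-1/2) = -19*sin(3/2)/108 - 11*cos(3/2)/432.
Integral = F(5/2) - F(-1/2) = -371*cos(15/2)/432 + 11*cos(3/2)/432 + sin(15/2)/108 + 19*sin(3/2)/108.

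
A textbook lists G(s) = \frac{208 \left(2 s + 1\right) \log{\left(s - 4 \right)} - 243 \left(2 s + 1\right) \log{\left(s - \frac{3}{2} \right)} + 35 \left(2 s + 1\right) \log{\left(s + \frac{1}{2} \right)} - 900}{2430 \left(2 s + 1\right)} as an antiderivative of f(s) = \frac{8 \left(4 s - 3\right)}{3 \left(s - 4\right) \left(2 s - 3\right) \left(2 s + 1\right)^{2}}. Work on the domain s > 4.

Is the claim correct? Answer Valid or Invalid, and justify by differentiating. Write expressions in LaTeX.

d/ds[G] = \frac{80 s^{2} - 152 s + 264}{216 s^{4} - 972 s^{3} + 162 s^{2} + 999 s + 324}
d/ds[G] - f(s) = \frac{40}{108 s^{2} + 108 s + 27} != 0.

Invalid: d/ds[G] - f = \frac{40}{108 s^{2} + 108 s + 27}, which is not 0.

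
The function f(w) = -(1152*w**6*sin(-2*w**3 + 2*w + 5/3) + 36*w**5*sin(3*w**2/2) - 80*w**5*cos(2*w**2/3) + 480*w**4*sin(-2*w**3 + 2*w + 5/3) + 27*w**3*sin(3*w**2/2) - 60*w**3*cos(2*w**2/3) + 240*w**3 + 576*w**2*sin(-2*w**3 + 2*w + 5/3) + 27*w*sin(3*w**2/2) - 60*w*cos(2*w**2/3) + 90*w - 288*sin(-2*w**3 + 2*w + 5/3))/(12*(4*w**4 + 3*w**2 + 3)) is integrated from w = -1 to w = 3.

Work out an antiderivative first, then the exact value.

Antiderivative: F(w) = -(5*log(2*w**4/3 + w**2/2 + 1/2) - 5*sin(2*w**2/3) - cos(3*w**2/2) + 16*cos(-2*w**3 + 2*w + 5/3))/4; value = -5*log(59)/4 - 5*sin(2/3)/4 + 4*cos(5/3) + 5*sin(6)/4 - cos(3/2)/4 + cos(27/2)/4 + 5*log(5/3)/4 - 4*cos(139/3)

Whatever form F(w) takes, F'(w) = f(w) is non-negotiable.
F(w) = -(5*log(2*w**4/3 + w**2/2 + 1/2) - 5*sin(2*w**2/3) - cos(3*w**2/2) + 16*cos(-2*w**3 + 2*w + 5/3))/4 is an antiderivative of f.
Check: d/dw[-(5*log(2*w**4/3 + w**2/2 + 1/2) - 5*sin(2*w**2/3) - cos(3*w**2/2) + 16*cos(-2*w**3 + 2*w + 5/3))/4] = (-1152*w**6*sin(-2*w**3 + 2*w + 5/3) - 36*w**5*sin(3*w**2/2) + 80*w**5*cos(2*w**2/3) - 480*w**4*sin(-2*w**3 + 2*w + 5/3) - 27*w**3*sin(3*w**2/2) + 60*w**3*cos(2*w**2/3) - 240*w**3 - 576*w**2*sin(-2*w**3 + 2*w + 5/3) - 27*w*sin(3*w**2/2) + 60*w*cos(2*w**2/3) - 90*w + 288*sin(-2*w**3 + 2*w + 5/3))/(48*w**4 + 36*w**2 + 36), which equals f(w).
F(3) = -5*log(59)/4 + 5*sin(6)/4 + cos(27/2)/4 - 4*cos(139/3); F(-1) = -5*log(5/3)/4 + cos(3/2)/4 - 4*cos(5/3) + 5*sin(2/3)/4.
Integral = F(3) - F(-1) = -5*log(59)/4 - 5*sin(2/3)/4 + 4*cos(5/3) + 5*sin(6)/4 - cos(3/2)/4 + cos(27/2)/4 + 5*log(5/3)/4 - 4*cos(139/3).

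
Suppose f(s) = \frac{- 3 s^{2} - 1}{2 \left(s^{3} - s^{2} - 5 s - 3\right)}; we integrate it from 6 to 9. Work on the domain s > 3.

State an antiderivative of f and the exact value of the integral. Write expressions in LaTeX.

The denominator factors as 2 \left(s - 3\right) \left(s + 1\right)^{2}; partial fractions split f into directly integrable pieces: - \frac{5}{8 \left(s + 1\right)} + \frac{1}{2 \left(s + 1\right)^{2}} - \frac{7}{8 \left(s - 3\right)}.
F(s) = - \frac{7 \log{\left(s - 3 \right)}}{8} - \frac{5 \log{\left(s + 1 \right)}}{8} - \frac{1}{2 s + 2} is an antiderivative of f.
Check: d/ds[- \frac{7 \log{\left(s - 3 \right)}}{8} - \frac{5 \log{\left(s + 1 \right)}}{8} - \frac{1}{2 s + 2}] = \frac{- 3 s^{2} - 1}{2 s^{3} - 2 s^{2} - 10 s - 6}, which equals f(s).
F(9) = - \frac{7 \log{\left(6 \right)}}{8} - \frac{5 \log{\left(10 \right)}}{8} - \frac{1}{20}; F(6) = - \frac{5 \log{\left(7 \right)}}{8} - \frac{7 \log{\left(3 \right)}}{8} - \frac{1}{14}.
Integral = F(9) - F(6) = - \frac{7 \log{\left(6 \right)}}{8} - \frac{5 \log{\left(10 \right)}}{8} + \frac{3}{140} + \frac{7 \log{\left(3 \right)}}{8} + \frac{5 \log{\left(7 \right)}}{8}.

Antiderivative: F(s) = - \frac{7 \log{\left(s - 3 \right)}}{8} - \frac{5 \log{\left(s + 1 \right)}}{8} - \frac{1}{2 s + 2}; value = - \frac{7 \log{\left(6 \right)}}{8} - \frac{5 \log{\left(10 \right)}}{8} + \frac{3}{140} + \frac{7 \log{\left(3 \right)}}{8} + \frac{5 \log{\left(7 \right)}}{8}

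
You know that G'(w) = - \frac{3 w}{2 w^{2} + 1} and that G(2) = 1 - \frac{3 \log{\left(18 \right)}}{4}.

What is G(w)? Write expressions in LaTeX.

G'(w) matches the chain-rule pattern g'(h)*h' with inner function h(w) = 4 w^{2} + 2; substituting u = h(w) collapses the integral.
A general antiderivative is - \frac{3 \log{\left(4 w^{2} + 2 \right)}}{4} + C.
The condition gives C = 1 - \frac{3 \log{\left(18 \right)}}{4} - (- \frac{3 \log{\left(18 \right)}}{4}) = 1.
So G(w) = - \frac{3 \log{\left(2 w^{2} + 1 \right)}}{4} - \frac{3 \log{\left(2 \right)}}{4} + 1.
Check: d/dw[- \frac{3 \log{\left(2 w^{2} + 1 \right)}}{4} - \frac{3 \log{\left(2 \right)}}{4} + 1] = - \frac{3 w}{2 w^{2} + 1} = G'(w).

G(w) = - \frac{3 \log{\left(2 w^{2} + 1 \right)}}{4} - \frac{3 \log{\left(2 \right)}}{4} + 1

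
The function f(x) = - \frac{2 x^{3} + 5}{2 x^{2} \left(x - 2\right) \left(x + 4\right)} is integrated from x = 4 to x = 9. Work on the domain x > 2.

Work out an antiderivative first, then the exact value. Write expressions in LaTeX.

The denominator factors as 2 x^{2} \left(x - 2\right) \left(x + 4\right); partial fractions split f into directly integrable pieces: - \frac{41}{64 \left(x + 4\right)} - \frac{7}{16 \left(x - 2\right)} + \frac{5}{64 x} + \frac{5}{16 x^{2}}.
F(x) = \frac{5 \log{\left(x \right)}}{64} - \frac{7 \log{\left(x - 2 \right)}}{16} - \frac{41 \log{\left(x + 4 \right)}}{64} - \frac{5}{16 x} is an antiderivative of f.
Check: d/dx[\frac{5 \log{\left(x \right)}}{64} - \frac{7 \log{\left(x - 2 \right)}}{16} - \frac{41 \log{\left(x + 4 \right)}}{64} - \frac{5}{16 x}] = \frac{- 2 x^{3} - 5}{2 x^{4} + 4 x^{3} - 16 x^{2}}, which equals f(x).
F(9) = - \frac{41 \log{\left(13 \right)}}{64} - \frac{7 \log{\left(7 \right)}}{16} - \frac{5}{144} + \frac{5 \log{\left(9 \right)}}{64}; F(4) = - \frac{41 \log{\left(8 \right)}}{64} - \frac{7 \log{\left(2 \right)}}{16} - \frac{5}{64} + \frac{5 \log{\left(4 \right)}}{64}.
Integral = F(9) - F(4) = - \frac{41 \log{\left(13 \right)}}{64} - \frac{7 \log{\left(7 \right)}}{16} - \frac{5 \log{\left(4 \right)}}{64} + \frac{25}{576} + \frac{5 \log{\left(9 \right)}}{64} + \frac{7 \log{\left(2 \right)}}{16} + \frac{41 \log{\left(8 \right)}}{64}.

Antiderivative: F(x) = \frac{5 \log{\left(x \right)}}{64} - \frac{7 \log{\left(x - 2 \right)}}{16} - \frac{41 \log{\left(x + 4 \right)}}{64} - \frac{5}{16 x}; value = - \frac{41 \log{\left(13 \right)}}{64} - \frac{7 \log{\left(7 \right)}}{16} - \frac{5 \log{\left(4 \right)}}{64} + \frac{25}{576} + \frac{5 \log{\left(9 \right)}}{64} + \frac{7 \log{\left(2 \right)}}{16} + \frac{41 \log{\left(8 \right)}}{64}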